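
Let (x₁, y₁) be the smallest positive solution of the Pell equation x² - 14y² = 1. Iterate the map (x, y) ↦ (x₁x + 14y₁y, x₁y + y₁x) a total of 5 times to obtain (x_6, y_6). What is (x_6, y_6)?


Step 1: Find the fundamental solution (x₁, y₁) of x² - 14y² = 1.
  Expand √14 as a continued fraction. a₀ = ⌊√14⌋ = 3; iterate m_{k+1} = d_k·a_k − m_k, d_{k+1} = (14 − m_{k+1}²)/d_k, a_{k+1} = ⌊(a₀ + m_{k+1})/d_{k+1}⌋ (starting m₀ = 0, d₀ = 1), with convergents p_k = a_k·p_{k-1} + p_{k-2}, q_k = a_k·q_{k-1} + q_{k-2} (p₋₁ = 1, q₋₁ = 0):
  k = 0: a₀ = 3; p₀/q₀ = 3/1; p₀² − 14·q₀² = 9 − 14 = -5.
  k = 1: m = 3, d = 5, a = ⌊(3 + 3)/5⌋ = 1; p/q = (1·3 + 1)/(1·1 + 0) = 4/1; p² − 14·q² = 16 − 14 = 2.
  k = 2: m = 2, d = 2, a = ⌊(3 + 2)/2⌋ = 2; p/q = (2·4 + 3)/(2·1 + 1) = 11/3; p² − 14·q² = 121 − 126 = -5.
  k = 3: m = 2, d = 5, a = ⌊(3 + 2)/5⌋ = 1; p/q = (1·11 + 4)/(1·3 + 1) = 15/4; p² − 14·q² = 225 − 224 = 1.
  The first convergent with p² − 14·q² = 1 gives the fundamental solution (x₁, y₁) = (15, 4).
Step 2: Apply the recurrence (x_{n+1}, y_{n+1}) = (x₁x_n + 14y₁y_n, x₁y_n + y₁x_n) repeatedly.
  From (x_1, y_1) = (15, 4): x_2 = 15·15 + 14·4·4 = 449; y_2 = 15·4 + 4·15 = 120.
  From (x_2, y_2) = (449, 120): x_3 = 15·449 + 14·4·120 = 13455; y_3 = 15·120 + 4·449 = 3596.
  From (x_3, y_3) = (13455, 3596): x_4 = 15·13455 + 14·4·3596 = 403201; y_4 = 15·3596 + 4·13455 = 107760.
  From (x_4, y_4) = (403201, 107760): x_5 = 15·403201 + 14·4·107760 = 12082575; y_5 = 15·107760 + 4·403201 = 3229204.
  From (x_5, y_5) = (12082575, 3229204): x_6 = 15·12082575 + 14·4·3229204 = 362074049; y_6 = 15·3229204 + 4·12082575 = 96768360.
Step 3: Verify x_6² - 14·y_6² = 131097616959254401 - 131097616959254400 = 1 (should be 1). ✓

(x_1, y_1) = (15, 4); (x_6, y_6) = (362074049, 96768360).


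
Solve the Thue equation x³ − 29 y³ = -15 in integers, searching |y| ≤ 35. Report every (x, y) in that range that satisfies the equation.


The equation is x³ - 29y³ = -15. For fixed y, x³ = 29·y³ − 15, so a solution requires the RHS to be a perfect cube.
Strategy: iterate y from -35 to 35, compute RHS = 29·y³ − 15, and check whether it is a (positive or negative) perfect cube.
Check small values of y:
  y = 0: RHS = -15 is not a perfect cube.
  y = 1: RHS = 14 is not a perfect cube.
  y = -1: RHS = -44 is not a perfect cube.
  y = 2: RHS = 217 is not a perfect cube.
  y = -2: RHS = -247 is not a perfect cube.
  y = 3: RHS = 768 is not a perfect cube.
  y = -3: RHS = -798 is not a perfect cube.
Continuing the search up to |y| = 35 finds no solutions either.
No (x, y) in the scanned range satisfies the equation.

No integer solutions with |y| ≤ 35.


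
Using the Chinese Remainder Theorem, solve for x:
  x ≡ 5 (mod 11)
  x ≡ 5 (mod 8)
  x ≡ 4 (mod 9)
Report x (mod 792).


Moduli 11, 8, 9 are pairwise coprime; by CRT there is a unique solution modulo M = 11 · 8 · 9 = 792.
Solve pairwise, accumulating the modulus:
  Start with x ≡ 5 (mod 11).
  Combine with x ≡ 5 (mod 8): since gcd(11, 8) = 1, we get a unique residue mod 88.
    Write x = 5 + 11·t and substitute into x ≡ 5 (mod 8): 11·t ≡ 5 − 5 = 0 (mod 8).
    Reduce coefficients mod 8: 3·t ≡ 0 (mod 8).
    The inverse of 3 mod 8 is 3 (since 3·3 = 9 = 1·8 + 1), so t ≡ 3·0 = 0 ≡ 0 (mod 8).
    Then x = 5 + 11·0 = 5, valid modulo lcm(11, 8) = 88: x ≡ 5 (mod 88).
  Combine with x ≡ 4 (mod 9): since gcd(88, 9) = 1, we get a unique residue mod 792.
    Write x = 5 + 88·t and substitute into x ≡ 4 (mod 9): 88·t ≡ 4 − 5 = -1 (mod 9).
    Reduce coefficients mod 9: 7·t ≡ 8 (mod 9).
    The inverse of 7 mod 9 is 4 (since 7·4 = 28 = 3·9 + 1), so t ≡ 4·8 = 32 ≡ 5 (mod 9).
    Then x = 5 + 88·5 = 445, valid modulo lcm(88, 9) = 792: x ≡ 445 (mod 792).
Verify: 445 mod 11 = 5 ✓, 445 mod 8 = 5 ✓, 445 mod 9 = 4 ✓.

x ≡ 445 (mod 792).


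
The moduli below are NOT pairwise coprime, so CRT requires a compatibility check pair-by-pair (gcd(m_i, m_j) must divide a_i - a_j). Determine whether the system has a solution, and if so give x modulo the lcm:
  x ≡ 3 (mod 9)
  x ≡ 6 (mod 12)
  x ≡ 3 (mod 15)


Moduli 9, 12, 15 are not pairwise coprime, so CRT works modulo lcm(m_i) when all pairwise compatibility conditions hold.
Pairwise compatibility: gcd(m_i, m_j) must divide a_i - a_j for every pair.
Merge one congruence at a time:
  Start: x ≡ 3 (mod 9).
  Combine with x ≡ 6 (mod 12): gcd(9, 12) = 3; 6 - 3 = 3, which IS divisible by 3, so compatible.
    Write x = 3 + 9·t and substitute into x ≡ 6 (mod 12): 9·t ≡ 6 − 3 = 3 (mod 12).
    Divide the congruence (and modulus) by g = 3: 3·t ≡ 1 (mod 4).
    The inverse of 3 mod 4 is 3 (since 3·3 = 9 = 2·4 + 1), so t ≡ 3·1 = 3 ≡ 3 (mod 4).
    Then x = 3 + 9·3 = 30, valid modulo lcm(9, 12) = 36: x ≡ 30 (mod 36).
  Combine with x ≡ 3 (mod 15): gcd(36, 15) = 3; 3 - 30 = -27, which IS divisible by 3, so compatible.
    Write x = 30 + 36·t and substitute into x ≡ 3 (mod 15): 36·t ≡ 3 − 30 = -27 (mod 15).
    Divide the congruence (and modulus) by g = 3: 12·t ≡ -9 (mod 5).
    Reduce coefficients mod 5: 2·t ≡ 1 (mod 5).
    The inverse of 2 mod 5 is 3 (since 2·3 = 6 = 1·5 + 1), so t ≡ 3·1 = 3 ≡ 3 (mod 5).
    Then x = 30 + 36·3 = 138, valid modulo lcm(36, 15) = 180: x ≡ 138 (mod 180).
Verify: 138 mod 9 = 3, 138 mod 12 = 6, 138 mod 15 = 3.

x ≡ 138 (mod 180).


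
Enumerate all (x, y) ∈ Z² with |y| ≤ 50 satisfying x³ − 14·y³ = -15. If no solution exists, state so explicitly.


The equation is x³ - 14y³ = -15. For fixed y, x³ = 14·y³ − 15, so a solution requires the RHS to be a perfect cube.
Strategy: iterate y from -50 to 50, compute RHS = 14·y³ − 15, and check whether it is a (positive or negative) perfect cube.
Check small values of y:
  y = 0: RHS = -15 is not a perfect cube.
  y = 1: RHS = -1 = (-1)³ ⇒ x = -1 works.
  y = -1: RHS = -29 is not a perfect cube.
  y = 2: RHS = 97 is not a perfect cube.
  y = -2: RHS = -127 is not a perfect cube.
  y = 3: RHS = 363 is not a perfect cube.
  y = -3: RHS = -393 is not a perfect cube.
Continuing the search up to |y| = 50 finds no further solutions beyond those listed.
Collected solutions: (-1, 1).

Solutions (with |y| ≤ 50): (-1, 1).


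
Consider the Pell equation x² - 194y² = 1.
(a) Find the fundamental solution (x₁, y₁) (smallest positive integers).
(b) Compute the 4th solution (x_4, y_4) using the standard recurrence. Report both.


Step 1: Find the fundamental solution (x₁, y₁) of x² - 194y² = 1.
  Expand √194 as a continued fraction. a₀ = ⌊√194⌋ = 13; iterate m_{k+1} = d_k·a_k − m_k, d_{k+1} = (194 − m_{k+1}²)/d_k, a_{k+1} = ⌊(a₀ + m_{k+1})/d_{k+1}⌋ (starting m₀ = 0, d₀ = 1), with convergents p_k = a_k·p_{k-1} + p_{k-2}, q_k = a_k·q_{k-1} + q_{k-2} (p₋₁ = 1, q₋₁ = 0):
  k = 0: a₀ = 13; p₀/q₀ = 13/1; p₀² − 194·q₀² = 169 − 194 = -25.
  k = 1: m = 13, d = 25, a = ⌊(13 + 13)/25⌋ = 1; p/q = (1·13 + 1)/(1·1 + 0) = 14/1; p² − 194·q² = 196 − 194 = 2.
  k = 2: m = 12, d = 2, a = ⌊(13 + 12)/2⌋ = 12; p/q = (12·14 + 13)/(12·1 + 1) = 181/13; p² − 194·q² = 32761 − 32786 = -25.
  k = 3: m = 12, d = 25, a = ⌊(13 + 12)/25⌋ = 1; p/q = (1·181 + 14)/(1·13 + 1) = 195/14; p² − 194·q² = 38025 − 38024 = 1.
  The first convergent with p² − 194·q² = 1 gives the fundamental solution (x₁, y₁) = (195, 14).
Step 2: Apply the recurrence (x_{n+1}, y_{n+1}) = (x₁x_n + 194y₁y_n, x₁y_n + y₁x_n) repeatedly.
  From (x_1, y_1) = (195, 14): x_2 = 195·195 + 194·14·14 = 76049; y_2 = 195·14 + 14·195 = 5460.
  From (x_2, y_2) = (76049, 5460): x_3 = 195·76049 + 194·14·5460 = 29658915; y_3 = 195·5460 + 14·76049 = 2129386.
  From (x_3, y_3) = (29658915, 2129386): x_4 = 195·29658915 + 194·14·2129386 = 11566900801; y_4 = 195·2129386 + 14·29658915 = 830455080.
Step 3: Verify x_4² - 194·y_4² = 133793194140174441601 - 133793194140174441600 = 1 (should be 1). ✓

(x_1, y_1) = (195, 14); (x_4, y_4) = (11566900801, 830455080).


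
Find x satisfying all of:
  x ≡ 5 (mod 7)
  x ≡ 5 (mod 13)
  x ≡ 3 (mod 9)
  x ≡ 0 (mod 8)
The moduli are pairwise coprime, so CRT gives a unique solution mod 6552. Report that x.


Product of moduli M = 7 · 13 · 9 · 8 = 6552.
Merge one congruence at a time:
  Start: x ≡ 5 (mod 7).
  Combine with x ≡ 5 (mod 13); new modulus lcm = 91.
    Write x = 5 + 7·t and substitute into x ≡ 5 (mod 13): 7·t ≡ 5 − 5 = 0 (mod 13).
    The inverse of 7 mod 13 is 2 (since 7·2 = 14 = 1·13 + 1), so t ≡ 2·0 = 0 ≡ 0 (mod 13).
    Then x = 5 + 7·0 = 5, valid modulo lcm(7, 13) = 91: x ≡ 5 (mod 91).
  Combine with x ≡ 3 (mod 9); new modulus lcm = 819.
    Write x = 5 + 91·t and substitute into x ≡ 3 (mod 9): 91·t ≡ 3 − 5 = -2 (mod 9).
    Reduce coefficients mod 9: 1·t ≡ 7 (mod 9).
    So t ≡ 7 (mod 9).
    Then x = 5 + 91·7 = 642, valid modulo lcm(91, 9) = 819: x ≡ 642 (mod 819).
  Combine with x ≡ 0 (mod 8); new modulus lcm = 6552.
    Write x = 642 + 819·t and substitute into x ≡ 0 (mod 8): 819·t ≡ 0 − 642 = -642 (mod 8).
    Reduce coefficients mod 8: 3·t ≡ 6 (mod 8).
    The inverse of 3 mod 8 is 3 (since 3·3 = 9 = 1·8 + 1), so t ≡ 3·6 = 18 ≡ 2 (mod 8).
    Then x = 642 + 819·2 = 2280, valid modulo lcm(819, 8) = 6552: x ≡ 2280 (mod 6552).
Verify against each original: 2280 mod 7 = 5, 2280 mod 13 = 5, 2280 mod 9 = 3, 2280 mod 8 = 0.

x ≡ 2280 (mod 6552).


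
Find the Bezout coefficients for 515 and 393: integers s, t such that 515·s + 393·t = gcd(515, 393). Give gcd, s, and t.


Euclidean algorithm on (515, 393) — divide until remainder is 0:
  515 = 1 · 393 + 122
  393 = 3 · 122 + 27
  122 = 4 · 27 + 14
  27 = 1 · 14 + 13
  14 = 1 · 13 + 1
  13 = 13 · 1 + 0
gcd(515, 393) = 1.
Track Bezout coefficients alongside the remainders: start with r₀ = 515 = a·1 + b·0 (s = 1, t = 0) and r₁ = 393 = a·0 + b·1 (s = 0, t = 1); each new remainder r_{k+1} = r_{k-1} − q_k·r_k inherits s_{k+1} = s_{k-1} − q_k·s_k, t_{k+1} = t_{k-1} − q_k·t_k, so r_k = a·s_k + b·t_k at every step:
  q = 1: r = 122, s = 1 − 1·0 = 1, t = 0 − 1·1 = -1  (check: 515·1 + 393·(-1) = 122)
  q = 3: r = 27, s = 0 − 3·1 = -3, t = 1 − 3·(-1) = 4  (check: 515·(-3) + 393·4 = 27)
  q = 4: r = 14, s = 1 − 4·(-3) = 13, t = -1 − 4·4 = -17  (check: 515·13 + 393·(-17) = 14)
  q = 1: r = 13, s = -3 − 1·13 = -16, t = 4 − 1·(-17) = 21  (check: 515·(-16) + 393·21 = 13)
  q = 1: r = 1, s = 13 − 1·(-16) = 29, t = -17 − 1·21 = -38  (check: 515·29 + 393·(-38) = 1)
The row with r = 1 (the gcd) gives the Bezout coefficients s = 29, t = -38.
Result: 515 · (29) + 393 · (-38) = 1.

gcd(515, 393) = 1; s = 29, t = -38 (check: 515·29 + 393·(-38) = 1).


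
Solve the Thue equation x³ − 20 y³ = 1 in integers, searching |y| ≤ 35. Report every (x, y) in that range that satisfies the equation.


The equation is x³ - 20y³ = 1. For fixed y, x³ = 20·y³ + 1, so a solution requires the RHS to be a perfect cube.
Strategy: iterate y from -35 to 35, compute RHS = 20·y³ + 1, and check whether it is a (positive or negative) perfect cube.
Check small values of y:
  y = 0: RHS = 1 = (1)³ ⇒ x = 1 works.
  y = 1: RHS = 21 is not a perfect cube.
  y = -1: RHS = -19 is not a perfect cube.
  y = 2: RHS = 161 is not a perfect cube.
  y = -2: RHS = -159 is not a perfect cube.
  y = 3: RHS = 541 is not a perfect cube.
  y = -3: RHS = -539 is not a perfect cube.
Continuing, at y = -7: RHS = -6859 = (-19)³ ⇒ x = -19 works.
Searching the remaining y in |y| ≤ 35 finds no further solutions.
Collected solutions: (1, 0), (-19, -7).

Solutions (with |y| ≤ 35): (1, 0), (-19, -7).


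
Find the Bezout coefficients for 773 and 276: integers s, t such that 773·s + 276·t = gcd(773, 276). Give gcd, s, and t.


Euclidean algorithm on (773, 276) — divide until remainder is 0:
  773 = 2 · 276 + 221
  276 = 1 · 221 + 55
  221 = 4 · 55 + 1
  55 = 55 · 1 + 0
gcd(773, 276) = 1.
Track Bezout coefficients alongside the remainders: start with r₀ = 773 = a·1 + b·0 (s = 1, t = 0) and r₁ = 276 = a·0 + b·1 (s = 0, t = 1); each new remainder r_{k+1} = r_{k-1} − q_k·r_k inherits s_{k+1} = s_{k-1} − q_k·s_k, t_{k+1} = t_{k-1} − q_k·t_k, so r_k = a·s_k + b·t_k at every step:
  q = 2: r = 221, s = 1 − 2·0 = 1, t = 0 − 2·1 = -2  (check: 773·1 + 276·(-2) = 221)
  q = 1: r = 55, s = 0 − 1·1 = -1, t = 1 − 1·(-2) = 3  (check: 773·(-1) + 276·3 = 55)
  q = 4: r = 1, s = 1 − 4·(-1) = 5, t = -2 − 4·3 = -14  (check: 773·5 + 276·(-14) = 1)
The row with r = 1 (the gcd) gives the Bezout coefficients s = 5, t = -14.
Result: 773 · (5) + 276 · (-14) = 1.

gcd(773, 276) = 1; s = 5, t = -14 (check: 773·5 + 276·(-14) = 1).


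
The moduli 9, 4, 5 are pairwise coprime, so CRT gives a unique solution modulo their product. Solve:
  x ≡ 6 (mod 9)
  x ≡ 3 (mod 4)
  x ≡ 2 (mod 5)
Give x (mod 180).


Moduli 9, 4, 5 are pairwise coprime; by CRT there is a unique solution modulo M = 9 · 4 · 5 = 180.
Solve pairwise, accumulating the modulus:
  Start with x ≡ 6 (mod 9).
  Combine with x ≡ 3 (mod 4): since gcd(9, 4) = 1, we get a unique residue mod 36.
    Write x = 6 + 9·t and substitute into x ≡ 3 (mod 4): 9·t ≡ 3 − 6 = -3 (mod 4).
    Reduce coefficients mod 4: 1·t ≡ 1 (mod 4).
    So t ≡ 1 (mod 4).
    Then x = 6 + 9·1 = 15, valid modulo lcm(9, 4) = 36: x ≡ 15 (mod 36).
  Combine with x ≡ 2 (mod 5): since gcd(36, 5) = 1, we get a unique residue mod 180.
    Write x = 15 + 36·t and substitute into x ≡ 2 (mod 5): 36·t ≡ 2 − 15 = -13 (mod 5).
    Reduce coefficients mod 5: 1·t ≡ 2 (mod 5).
    So t ≡ 2 (mod 5).
    Then x = 15 + 36·2 = 87, valid modulo lcm(36, 5) = 180: x ≡ 87 (mod 180).
Verify: 87 mod 9 = 6 ✓, 87 mod 4 = 3 ✓, 87 mod 5 = 2 ✓.

x ≡ 87 (mod 180).


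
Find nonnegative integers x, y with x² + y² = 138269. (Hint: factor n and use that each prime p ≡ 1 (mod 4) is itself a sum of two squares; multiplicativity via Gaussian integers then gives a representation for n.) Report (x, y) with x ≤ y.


Step 1: Factor n = 138269 = 37^2 · 101.
Step 2: Check the mod-4 condition on each prime factor: 37 ≡ 1 (mod 4), exponent 2; 101 ≡ 1 (mod 4), exponent 1.
All primes ≡ 3 (mod 4) appear to even exponent (or don't appear), so by the two-squares theorem n IS expressible as a sum of two squares.
Step 3: Build a representation. Here n = 37 · 37 · 101 is a product of primes ≡ 1 (mod 4). Each prime p ≡ 1 (mod 4) is itself a sum of two squares; find a² by testing p − a² for a perfect square:
  37: 37 − 1² = 36 = 6² ⇒ 37 = 1² + 6².
  101: 101 − 1² = 100 = 10² ⇒ 101 = 1² + 10².
  Combine using the Brahmagupta–Fibonacci identity (a² + b²)(c² + d²) = (ac − bd)² + (ad + bc)² = (ac + bd)² + (ad − bc)²:
  37 · 37 = 1369: from (1² + 6²)(1² + 6²), take (1·1 − 6·6, 1·6 + 6·1) = (1 − 36, 6 + 6) = (-35, 12); dropping signs (only squares matter) gives (35, 12); check 35² + 12² = 1225 + 144 = 1369 ✓.
  1369 · 101 = 138269: from (35² + 12²)(1² + 10²), take (35·1 − 12·10, 35·10 + 12·1) = (35 − 120, 350 + 12) = (-85, 362); dropping signs (only squares matter) gives (85, 362); check 85² + 362² = 7225 + 131044 = 138269 ✓.
Step 4: Order so x ≤ y and verify: 85² + 362² = 7225 + 131044 = 138269 = n. ✓

n = 138269 = 85² + 362² (one valid representation with x ≤ y).


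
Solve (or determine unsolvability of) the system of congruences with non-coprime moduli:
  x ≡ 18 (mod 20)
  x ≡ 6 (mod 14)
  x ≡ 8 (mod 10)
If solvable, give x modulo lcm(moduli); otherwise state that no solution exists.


Moduli 20, 14, 10 are not pairwise coprime, so CRT works modulo lcm(m_i) when all pairwise compatibility conditions hold.
Pairwise compatibility: gcd(m_i, m_j) must divide a_i - a_j for every pair.
Merge one congruence at a time:
  Start: x ≡ 18 (mod 20).
  Combine with x ≡ 6 (mod 14): gcd(20, 14) = 2; 6 - 18 = -12, which IS divisible by 2, so compatible.
    Write x = 18 + 20·t and substitute into x ≡ 6 (mod 14): 20·t ≡ 6 − 18 = -12 (mod 14).
    Divide the congruence (and modulus) by g = 2: 10·t ≡ -6 (mod 7).
    Reduce coefficients mod 7: 3·t ≡ 1 (mod 7).
    The inverse of 3 mod 7 is 5 (since 3·5 = 15 = 2·7 + 1), so t ≡ 5·1 = 5 ≡ 5 (mod 7).
    Then x = 18 + 20·5 = 118, valid modulo lcm(20, 14) = 140: x ≡ 118 (mod 140).
  Combine with x ≡ 8 (mod 10): gcd(140, 10) = 10; 8 - 118 = -110, which IS divisible by 10, so compatible.
    Write x = 118 + 140·t and substitute into x ≡ 8 (mod 10): 140·t ≡ 8 − 118 = -110 (mod 10).
    Divide the congruence (and modulus) by g = 10: 14·t ≡ -11 (mod 1).
    Modulo 1 every t works; take t = 0.
    Then x = 118 + 140·0 = 118, valid modulo lcm(140, 10) = 140: x ≡ 118 (mod 140).
Verify: 118 mod 20 = 18, 118 mod 14 = 6, 118 mod 10 = 8.

x ≡ 118 (mod 140).


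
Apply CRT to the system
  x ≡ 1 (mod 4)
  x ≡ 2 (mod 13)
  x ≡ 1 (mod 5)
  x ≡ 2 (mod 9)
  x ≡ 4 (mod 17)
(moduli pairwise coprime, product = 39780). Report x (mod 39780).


Product of moduli M = 4 · 13 · 5 · 9 · 17 = 39780.
Merge one congruence at a time:
  Start: x ≡ 1 (mod 4).
  Combine with x ≡ 2 (mod 13); new modulus lcm = 52.
    Write x = 1 + 4·t and substitute into x ≡ 2 (mod 13): 4·t ≡ 2 − 1 = 1 (mod 13).
    The inverse of 4 mod 13 is 10 (since 4·10 = 40 = 3·13 + 1), so t ≡ 10·1 = 10 ≡ 10 (mod 13).
    Then x = 1 + 4·10 = 41, valid modulo lcm(4, 13) = 52: x ≡ 41 (mod 52).
  Combine with x ≡ 1 (mod 5); new modulus lcm = 260.
    Write x = 41 + 52·t and substitute into x ≡ 1 (mod 5): 52·t ≡ 1 − 41 = -40 (mod 5).
    Reduce coefficients mod 5: 2·t ≡ 0 (mod 5).
    The inverse of 2 mod 5 is 3 (since 2·3 = 6 = 1·5 + 1), so t ≡ 3·0 = 0 ≡ 0 (mod 5).
    Then x = 41 + 52·0 = 41, valid modulo lcm(52, 5) = 260: x ≡ 41 (mod 260).
  Combine with x ≡ 2 (mod 9); new modulus lcm = 2340.
    Write x = 41 + 260·t and substitute into x ≡ 2 (mod 9): 260·t ≡ 2 − 41 = -39 (mod 9).
    Reduce coefficients mod 9: 8·t ≡ 6 (mod 9).
    The inverse of 8 mod 9 is 8 (since 8·8 = 64 = 7·9 + 1), so t ≡ 8·6 = 48 ≡ 3 (mod 9).
    Then x = 41 + 260·3 = 821, valid modulo lcm(260, 9) = 2340: x ≡ 821 (mod 2340).
  Combine with x ≡ 4 (mod 17); new modulus lcm = 39780.
    Write x = 821 + 2340·t and substitute into x ≡ 4 (mod 17): 2340·t ≡ 4 − 821 = -817 (mod 17).
    Reduce coefficients mod 17: 11·t ≡ 16 (mod 17).
    The inverse of 11 mod 17 is 14 (since 11·14 = 154 = 9·17 + 1), so t ≡ 14·16 = 224 ≡ 3 (mod 17).
    Then x = 821 + 2340·3 = 7841, valid modulo lcm(2340, 17) = 39780: x ≡ 7841 (mod 39780).
Verify against each original: 7841 mod 4 = 1, 7841 mod 13 = 2, 7841 mod 5 = 1, 7841 mod 9 = 2, 7841 mod 17 = 4.

x ≡ 7841 (mod 39780).


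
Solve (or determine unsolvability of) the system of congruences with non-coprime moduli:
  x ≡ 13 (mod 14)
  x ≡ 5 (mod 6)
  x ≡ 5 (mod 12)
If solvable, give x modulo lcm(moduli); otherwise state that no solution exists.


Moduli 14, 6, 12 are not pairwise coprime, so CRT works modulo lcm(m_i) when all pairwise compatibility conditions hold.
Pairwise compatibility: gcd(m_i, m_j) must divide a_i - a_j for every pair.
Merge one congruence at a time:
  Start: x ≡ 13 (mod 14).
  Combine with x ≡ 5 (mod 6): gcd(14, 6) = 2; 5 - 13 = -8, which IS divisible by 2, so compatible.
    Write x = 13 + 14·t and substitute into x ≡ 5 (mod 6): 14·t ≡ 5 − 13 = -8 (mod 6).
    Divide the congruence (and modulus) by g = 2: 7·t ≡ -4 (mod 3).
    Reduce coefficients mod 3: 1·t ≡ 2 (mod 3).
    So t ≡ 2 (mod 3).
    Then x = 13 + 14·2 = 41, valid modulo lcm(14, 6) = 42: x ≡ 41 (mod 42).
  Combine with x ≡ 5 (mod 12): gcd(42, 12) = 6; 5 - 41 = -36, which IS divisible by 6, so compatible.
    Write x = 41 + 42·t and substitute into x ≡ 5 (mod 12): 42·t ≡ 5 − 41 = -36 (mod 12).
    Divide the congruence (and modulus) by g = 6: 7·t ≡ -6 (mod 2).
    Reduce coefficients mod 2: 1·t ≡ 0 (mod 2).
    So t ≡ 0 (mod 2).
    Then x = 41 + 42·0 = 41, valid modulo lcm(42, 12) = 84: x ≡ 41 (mod 84).
Verify: 41 mod 14 = 13, 41 mod 6 = 5, 41 mod 12 = 5.

x ≡ 41 (mod 84).


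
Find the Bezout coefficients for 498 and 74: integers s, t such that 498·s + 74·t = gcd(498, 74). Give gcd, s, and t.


Euclidean algorithm on (498, 74) — divide until remainder is 0:
  498 = 6 · 74 + 54
  74 = 1 · 54 + 20
  54 = 2 · 20 + 14
  20 = 1 · 14 + 6
  14 = 2 · 6 + 2
  6 = 3 · 2 + 0
gcd(498, 74) = 2.
Track Bezout coefficients alongside the remainders: start with r₀ = 498 = a·1 + b·0 (s = 1, t = 0) and r₁ = 74 = a·0 + b·1 (s = 0, t = 1); each new remainder r_{k+1} = r_{k-1} − q_k·r_k inherits s_{k+1} = s_{k-1} − q_k·s_k, t_{k+1} = t_{k-1} − q_k·t_k, so r_k = a·s_k + b·t_k at every step:
  q = 6: r = 54, s = 1 − 6·0 = 1, t = 0 − 6·1 = -6  (check: 498·1 + 74·(-6) = 54)
  q = 1: r = 20, s = 0 − 1·1 = -1, t = 1 − 1·(-6) = 7  (check: 498·(-1) + 74·7 = 20)
  q = 2: r = 14, s = 1 − 2·(-1) = 3, t = -6 − 2·7 = -20  (check: 498·3 + 74·(-20) = 14)
  q = 1: r = 6, s = -1 − 1·3 = -4, t = 7 − 1·(-20) = 27  (check: 498·(-4) + 74·27 = 6)
  q = 2: r = 2, s = 3 − 2·(-4) = 11, t = -20 − 2·27 = -74  (check: 498·11 + 74·(-74) = 2)
The row with r = 2 (the gcd) gives the Bezout coefficients s = 11, t = -74.
Result: 498 · (11) + 74 · (-74) = 2.

gcd(498, 74) = 2; s = 11, t = -74 (check: 498·11 + 74·(-74) = 2).


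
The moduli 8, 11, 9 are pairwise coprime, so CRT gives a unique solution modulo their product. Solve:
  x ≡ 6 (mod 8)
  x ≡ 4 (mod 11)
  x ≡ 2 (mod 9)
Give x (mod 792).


Moduli 8, 11, 9 are pairwise coprime; by CRT there is a unique solution modulo M = 8 · 11 · 9 = 792.
Solve pairwise, accumulating the modulus:
  Start with x ≡ 6 (mod 8).
  Combine with x ≡ 4 (mod 11): since gcd(8, 11) = 1, we get a unique residue mod 88.
    Write x = 6 + 8·t and substitute into x ≡ 4 (mod 11): 8·t ≡ 4 − 6 = -2 (mod 11).
    Reduce coefficients mod 11: 8·t ≡ 9 (mod 11).
    The inverse of 8 mod 11 is 7 (since 8·7 = 56 = 5·11 + 1), so t ≡ 7·9 = 63 ≡ 8 (mod 11).
    Then x = 6 + 8·8 = 70, valid modulo lcm(8, 11) = 88: x ≡ 70 (mod 88).
  Combine with x ≡ 2 (mod 9): since gcd(88, 9) = 1, we get a unique residue mod 792.
    Write x = 70 + 88·t and substitute into x ≡ 2 (mod 9): 88·t ≡ 2 − 70 = -68 (mod 9).
    Reduce coefficients mod 9: 7·t ≡ 4 (mod 9).
    The inverse of 7 mod 9 is 4 (since 7·4 = 28 = 3·9 + 1), so t ≡ 4·4 = 16 ≡ 7 (mod 9).
    Then x = 70 + 88·7 = 686, valid modulo lcm(88, 9) = 792: x ≡ 686 (mod 792).
Verify: 686 mod 8 = 6 ✓, 686 mod 11 = 4 ✓, 686 mod 9 = 2 ✓.

x ≡ 686 (mod 792).


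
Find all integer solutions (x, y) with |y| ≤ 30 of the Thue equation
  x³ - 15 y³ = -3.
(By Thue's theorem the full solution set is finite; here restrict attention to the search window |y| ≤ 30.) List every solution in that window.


The equation is x³ - 15y³ = -3. For fixed y, x³ = 15·y³ − 3, so a solution requires the RHS to be a perfect cube.
Strategy: iterate y from -30 to 30, compute RHS = 15·y³ − 3, and check whether it is a (positive or negative) perfect cube.
Check small values of y:
  y = 0: RHS = -3 is not a perfect cube.
  y = 1: RHS = 12 is not a perfect cube.
  y = -1: RHS = -18 is not a perfect cube.
  y = 2: RHS = 117 is not a perfect cube.
  y = -2: RHS = -123 is not a perfect cube.
  y = 3: RHS = 402 is not a perfect cube.
  y = -3: RHS = -408 is not a perfect cube.
Continuing the search up to |y| = 30 finds no solutions either.
No (x, y) in the scanned range satisfies the equation.

No integer solutions with |y| ≤ 30.


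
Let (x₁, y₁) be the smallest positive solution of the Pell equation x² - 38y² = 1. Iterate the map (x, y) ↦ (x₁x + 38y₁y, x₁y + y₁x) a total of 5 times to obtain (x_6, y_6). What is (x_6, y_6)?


Step 1: Find the fundamental solution (x₁, y₁) of x² - 38y² = 1.
  Expand √38 as a continued fraction. a₀ = ⌊√38⌋ = 6; iterate m_{k+1} = d_k·a_k − m_k, d_{k+1} = (38 − m_{k+1}²)/d_k, a_{k+1} = ⌊(a₀ + m_{k+1})/d_{k+1}⌋ (starting m₀ = 0, d₀ = 1), with convergents p_k = a_k·p_{k-1} + p_{k-2}, q_k = a_k·q_{k-1} + q_{k-2} (p₋₁ = 1, q₋₁ = 0):
  k = 0: a₀ = 6; p₀/q₀ = 6/1; p₀² − 38·q₀² = 36 − 38 = -2.
  k = 1: m = 6, d = 2, a = ⌊(6 + 6)/2⌋ = 6; p/q = (6·6 + 1)/(6·1 + 0) = 37/6; p² − 38·q² = 1369 − 1368 = 1.
  The first convergent with p² − 38·q² = 1 gives the fundamental solution (x₁, y₁) = (37, 6).
Step 2: Apply the recurrence (x_{n+1}, y_{n+1}) = (x₁x_n + 38y₁y_n, x₁y_n + y₁x_n) repeatedly.
  From (x_1, y_1) = (37, 6): x_2 = 37·37 + 38·6·6 = 2737; y_2 = 37·6 + 6·37 = 444.
  From (x_2, y_2) = (2737, 444): x_3 = 37·2737 + 38·6·444 = 202501; y_3 = 37·444 + 6·2737 = 32850.
  From (x_3, y_3) = (202501, 32850): x_4 = 37·202501 + 38·6·32850 = 14982337; y_4 = 37·32850 + 6·202501 = 2430456.
  From (x_4, y_4) = (14982337, 2430456): x_5 = 37·14982337 + 38·6·2430456 = 1108490437; y_5 = 37·2430456 + 6·14982337 = 179820894.
  From (x_5, y_5) = (1108490437, 179820894): x_6 = 37·1108490437 + 38·6·179820894 = 82013310001; y_6 = 37·179820894 + 6·1108490437 = 13304315700.
Step 3: Verify x_6² - 38·y_6² = 6726183017320126620001 - 6726183017320126620000 = 1 (should be 1). ✓

(x_1, y_1) = (37, 6); (x_6, y_6) = (82013310001, 13304315700).


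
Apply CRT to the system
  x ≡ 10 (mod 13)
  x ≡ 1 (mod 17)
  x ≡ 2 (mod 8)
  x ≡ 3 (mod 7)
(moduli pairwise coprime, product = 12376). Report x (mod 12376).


Product of moduli M = 13 · 17 · 8 · 7 = 12376.
Merge one congruence at a time:
  Start: x ≡ 10 (mod 13).
  Combine with x ≡ 1 (mod 17); new modulus lcm = 221.
    Write x = 10 + 13·t and substitute into x ≡ 1 (mod 17): 13·t ≡ 1 − 10 = -9 (mod 17).
    Reduce coefficients mod 17: 13·t ≡ 8 (mod 17).
    The inverse of 13 mod 17 is 4 (since 13·4 = 52 = 3·17 + 1), so t ≡ 4·8 = 32 ≡ 15 (mod 17).
    Then x = 10 + 13·15 = 205, valid modulo lcm(13, 17) = 221: x ≡ 205 (mod 221).
  Combine with x ≡ 2 (mod 8); new modulus lcm = 1768.
    Write x = 205 + 221·t and substitute into x ≡ 2 (mod 8): 221·t ≡ 2 − 205 = -203 (mod 8).
    Reduce coefficients mod 8: 5·t ≡ 5 (mod 8).
    The inverse of 5 mod 8 is 5 (since 5·5 = 25 = 3·8 + 1), so t ≡ 5·5 = 25 ≡ 1 (mod 8).
    Then x = 205 + 221·1 = 426, valid modulo lcm(221, 8) = 1768: x ≡ 426 (mod 1768).
  Combine with x ≡ 3 (mod 7); new modulus lcm = 12376.
    Write x = 426 + 1768·t and substitute into x ≡ 3 (mod 7): 1768·t ≡ 3 − 426 = -423 (mod 7).
    Reduce coefficients mod 7: 4·t ≡ 4 (mod 7).
    The inverse of 4 mod 7 is 2 (since 4·2 = 8 = 1·7 + 1), so t ≡ 2·4 = 8 ≡ 1 (mod 7).
    Then x = 426 + 1768·1 = 2194, valid modulo lcm(1768, 7) = 12376: x ≡ 2194 (mod 12376).
Verify against each original: 2194 mod 13 = 10, 2194 mod 17 = 1, 2194 mod 8 = 2, 2194 mod 7 = 3.

x ≡ 2194 (mod 12376).


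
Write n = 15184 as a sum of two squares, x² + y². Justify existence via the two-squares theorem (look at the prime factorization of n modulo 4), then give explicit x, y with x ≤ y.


Step 1: Factor n = 15184 = 2^4 · 13 · 73.
Step 2: Check the mod-4 condition on each prime factor: 2 = 2 (special); 13 ≡ 1 (mod 4), exponent 1; 73 ≡ 1 (mod 4), exponent 1.
All primes ≡ 3 (mod 4) appear to even exponent (or don't appear), so by the two-squares theorem n IS expressible as a sum of two squares.
Step 3: Build a representation. Group n = k² · m with k = 4 and m = 13 · 73 = 949 (a product of primes ≡ 1 (mod 4)); a representation of m scales to one of n via (k·x)² + (k·y)² = k²(x² + y²). Each prime p ≡ 1 (mod 4) is itself a sum of two squares; find a² by testing p − a² for a perfect square:
  13: 13 − 1² = 12, 13 − 2² = 9 = 3² ⇒ 13 = 2² + 3².
  73: 73 − 1² = 72, 73 − 2² = 69, 73 − 3² = 64 = 8² ⇒ 73 = 3² + 8².
  Combine using the Brahmagupta–Fibonacci identity (a² + b²)(c² + d²) = (ac − bd)² + (ad + bc)² = (ac + bd)² + (ad − bc)²:
  13 · 73 = 949: from (2² + 3²)(3² + 8²), take (2·3 − 3·8, 2·8 + 3·3) = (6 − 24, 16 + 9) = (-18, 25); dropping signs (only squares matter) gives (18, 25); check 18² + 25² = 324 + 625 = 949 ✓.
  Scale by k = 4: (4·18, 4·25) = (72, 100).
Step 4: Order so x ≤ y and verify: 72² + 100² = 5184 + 10000 = 15184 = n. ✓

n = 15184 = 72² + 100² (one valid representation with x ≤ y).


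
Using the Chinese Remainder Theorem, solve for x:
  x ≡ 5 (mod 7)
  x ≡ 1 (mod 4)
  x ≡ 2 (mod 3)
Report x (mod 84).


Moduli 7, 4, 3 are pairwise coprime; by CRT there is a unique solution modulo M = 7 · 4 · 3 = 84.
Solve pairwise, accumulating the modulus:
  Start with x ≡ 5 (mod 7).
  Combine with x ≡ 1 (mod 4): since gcd(7, 4) = 1, we get a unique residue mod 28.
    Write x = 5 + 7·t and substitute into x ≡ 1 (mod 4): 7·t ≡ 1 − 5 = -4 (mod 4).
    Reduce coefficients mod 4: 3·t ≡ 0 (mod 4).
    The inverse of 3 mod 4 is 3 (since 3·3 = 9 = 2·4 + 1), so t ≡ 3·0 = 0 ≡ 0 (mod 4).
    Then x = 5 + 7·0 = 5, valid modulo lcm(7, 4) = 28: x ≡ 5 (mod 28).
  Combine with x ≡ 2 (mod 3): since gcd(28, 3) = 1, we get a unique residue mod 84.
    Write x = 5 + 28·t and substitute into x ≡ 2 (mod 3): 28·t ≡ 2 − 5 = -3 (mod 3).
    Reduce coefficients mod 3: 1·t ≡ 0 (mod 3).
    So t ≡ 0 (mod 3).
    Then x = 5 + 28·0 = 5, valid modulo lcm(28, 3) = 84: x ≡ 5 (mod 84).
Verify: 5 mod 7 = 5 ✓, 5 mod 4 = 1 ✓, 5 mod 3 = 2 ✓.

x ≡ 5 (mod 84).


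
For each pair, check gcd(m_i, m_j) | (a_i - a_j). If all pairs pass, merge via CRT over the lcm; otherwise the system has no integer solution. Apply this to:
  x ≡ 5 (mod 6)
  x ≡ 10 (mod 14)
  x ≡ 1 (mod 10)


Moduli 6, 14, 10 are not pairwise coprime, so CRT works modulo lcm(m_i) when all pairwise compatibility conditions hold.
Pairwise compatibility: gcd(m_i, m_j) must divide a_i - a_j for every pair.
Merge one congruence at a time:
  Start: x ≡ 5 (mod 6).
  Combine with x ≡ 10 (mod 14): gcd(6, 14) = 2, and 10 - 5 = 5 is NOT divisible by 2.
    ⇒ system is inconsistent (no integer solution).

No solution (the system is inconsistent).


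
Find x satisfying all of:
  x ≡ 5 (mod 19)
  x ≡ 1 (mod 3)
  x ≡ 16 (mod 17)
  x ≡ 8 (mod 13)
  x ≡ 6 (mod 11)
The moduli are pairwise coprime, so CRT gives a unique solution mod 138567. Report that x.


Product of moduli M = 19 · 3 · 17 · 13 · 11 = 138567.
Merge one congruence at a time:
  Start: x ≡ 5 (mod 19).
  Combine with x ≡ 1 (mod 3); new modulus lcm = 57.
    Write x = 5 + 19·t and substitute into x ≡ 1 (mod 3): 19·t ≡ 1 − 5 = -4 (mod 3).
    Reduce coefficients mod 3: 1·t ≡ 2 (mod 3).
    So t ≡ 2 (mod 3).
    Then x = 5 + 19·2 = 43, valid modulo lcm(19, 3) = 57: x ≡ 43 (mod 57).
  Combine with x ≡ 16 (mod 17); new modulus lcm = 969.
    Write x = 43 + 57·t and substitute into x ≡ 16 (mod 17): 57·t ≡ 16 − 43 = -27 (mod 17).
    Reduce coefficients mod 17: 6·t ≡ 7 (mod 17).
    The inverse of 6 mod 17 is 3 (since 6·3 = 18 = 1·17 + 1), so t ≡ 3·7 = 21 ≡ 4 (mod 17).
    Then x = 43 + 57·4 = 271, valid modulo lcm(57, 17) = 969: x ≡ 271 (mod 969).
  Combine with x ≡ 8 (mod 13); new modulus lcm = 12597.
    Write x = 271 + 969·t and substitute into x ≡ 8 (mod 13): 969·t ≡ 8 − 271 = -263 (mod 13).
    Reduce coefficients mod 13: 7·t ≡ 10 (mod 13).
    The inverse of 7 mod 13 is 2 (since 7·2 = 14 = 1·13 + 1), so t ≡ 2·10 = 20 ≡ 7 (mod 13).
    Then x = 271 + 969·7 = 7054, valid modulo lcm(969, 13) = 12597: x ≡ 7054 (mod 12597).
  Combine with x ≡ 6 (mod 11); new modulus lcm = 138567.
    Write x = 7054 + 12597·t and substitute into x ≡ 6 (mod 11): 12597·t ≡ 6 − 7054 = -7048 (mod 11).
    Reduce coefficients mod 11: 2·t ≡ 3 (mod 11).
    The inverse of 2 mod 11 is 6 (since 2·6 = 12 = 1·11 + 1), so t ≡ 6·3 = 18 ≡ 7 (mod 11).
    Then x = 7054 + 12597·7 = 95233, valid modulo lcm(12597, 11) = 138567: x ≡ 95233 (mod 138567).
Verify against each original: 95233 mod 19 = 5, 95233 mod 3 = 1, 95233 mod 17 = 16, 95233 mod 13 = 8, 95233 mod 11 = 6.

x ≡ 95233 (mod 138567).


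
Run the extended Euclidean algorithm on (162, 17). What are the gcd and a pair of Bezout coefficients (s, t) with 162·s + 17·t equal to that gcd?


Euclidean algorithm on (162, 17) — divide until remainder is 0:
  162 = 9 · 17 + 9
  17 = 1 · 9 + 8
  9 = 1 · 8 + 1
  8 = 8 · 1 + 0
gcd(162, 17) = 1.
Track Bezout coefficients alongside the remainders: start with r₀ = 162 = a·1 + b·0 (s = 1, t = 0) and r₁ = 17 = a·0 + b·1 (s = 0, t = 1); each new remainder r_{k+1} = r_{k-1} − q_k·r_k inherits s_{k+1} = s_{k-1} − q_k·s_k, t_{k+1} = t_{k-1} − q_k·t_k, so r_k = a·s_k + b·t_k at every step:
  q = 9: r = 9, s = 1 − 9·0 = 1, t = 0 − 9·1 = -9  (check: 162·1 + 17·(-9) = 9)
  q = 1: r = 8, s = 0 − 1·1 = -1, t = 1 − 1·(-9) = 10  (check: 162·(-1) + 17·10 = 8)
  q = 1: r = 1, s = 1 − 1·(-1) = 2, t = -9 − 1·10 = -19  (check: 162·2 + 17·(-19) = 1)
The row with r = 1 (the gcd) gives the Bezout coefficients s = 2, t = -19.
Result: 162 · (2) + 17 · (-19) = 1.

gcd(162, 17) = 1; s = 2, t = -19 (check: 162·2 + 17·(-19) = 1).


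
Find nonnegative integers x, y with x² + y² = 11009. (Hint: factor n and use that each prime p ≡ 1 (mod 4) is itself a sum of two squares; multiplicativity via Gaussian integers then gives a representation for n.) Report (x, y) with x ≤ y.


Step 1: Factor n = 11009 = 101 · 109.
Step 2: Check the mod-4 condition on each prime factor: 101 ≡ 1 (mod 4), exponent 1; 109 ≡ 1 (mod 4), exponent 1.
All primes ≡ 3 (mod 4) appear to even exponent (or don't appear), so by the two-squares theorem n IS expressible as a sum of two squares.
Step 3: Build a representation. Here n = 101 · 109 is a product of primes ≡ 1 (mod 4). Each prime p ≡ 1 (mod 4) is itself a sum of two squares; find a² by testing p − a² for a perfect square:
  101: 101 − 1² = 100 = 10² ⇒ 101 = 1² + 10².
  109: 109 − 1² = 108, 109 − 2² = 105, 109 − 3² = 100 = 10² ⇒ 109 = 3² + 10².
  Combine using the Brahmagupta–Fibonacci identity (a² + b²)(c² + d²) = (ac − bd)² + (ad + bc)² = (ac + bd)² + (ad − bc)²:
  101 · 109 = 11009: from (1² + 10²)(3² + 10²), take (1·3 − 10·10, 1·10 + 10·3) = (3 − 100, 10 + 30) = (-97, 40); dropping signs (only squares matter) gives (97, 40); check 97² + 40² = 9409 + 1600 = 11009 ✓.
Step 4: Order so x ≤ y and verify: 40² + 97² = 1600 + 9409 = 11009 = n. ✓

n = 11009 = 40² + 97² (one valid representation with x ≤ y).


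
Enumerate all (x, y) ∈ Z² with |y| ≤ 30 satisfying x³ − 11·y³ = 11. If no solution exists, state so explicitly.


The equation is x³ - 11y³ = 11. For fixed y, x³ = 11·y³ + 11, so a solution requires the RHS to be a perfect cube.
Strategy: iterate y from -30 to 30, compute RHS = 11·y³ + 11, and check whether it is a (positive or negative) perfect cube.
Check small values of y:
  y = 0: RHS = 11 is not a perfect cube.
  y = 1: RHS = 22 is not a perfect cube.
  y = -1: RHS = 0 = (0)³ ⇒ x = 0 works.
  y = 2: RHS = 99 is not a perfect cube.
  y = -2: RHS = -77 is not a perfect cube.
  y = 3: RHS = 308 is not a perfect cube.
  y = -3: RHS = -286 is not a perfect cube.
Continuing the search up to |y| = 30 finds no further solutions beyond those listed.
Collected solutions: (0, -1).

Solutions (with |y| ≤ 30): (0, -1).


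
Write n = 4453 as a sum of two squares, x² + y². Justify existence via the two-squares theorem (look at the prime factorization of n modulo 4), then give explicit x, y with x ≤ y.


Step 1: Factor n = 4453 = 61 · 73.
Step 2: Check the mod-4 condition on each prime factor: 61 ≡ 1 (mod 4), exponent 1; 73 ≡ 1 (mod 4), exponent 1.
All primes ≡ 3 (mod 4) appear to even exponent (or don't appear), so by the two-squares theorem n IS expressible as a sum of two squares.
Step 3: Build a representation. Here n = 61 · 73 is a product of primes ≡ 1 (mod 4). Each prime p ≡ 1 (mod 4) is itself a sum of two squares; find a² by testing p − a² for a perfect square:
  61: 61 − 1² = 60, 61 − 2² = 57, 61 − 3² = 52, 61 − 4² = 45, 61 − 5² = 36 = 6² ⇒ 61 = 5² + 6².
  73: 73 − 1² = 72, 73 − 2² = 69, 73 − 3² = 64 = 8² ⇒ 73 = 3² + 8².
  Combine using the Brahmagupta–Fibonacci identity (a² + b²)(c² + d²) = (ac − bd)² + (ad + bc)² = (ac + bd)² + (ad − bc)²:
  61 · 73 = 4453: from (5² + 6²)(3² + 8²), take (5·3 − 6·8, 5·8 + 6·3) = (15 − 48, 40 + 18) = (-33, 58); dropping signs (only squares matter) gives (33, 58); check 33² + 58² = 1089 + 3364 = 4453 ✓.
Step 4: Order so x ≤ y and verify: 33² + 58² = 1089 + 3364 = 4453 = n. ✓

n = 4453 = 33² + 58² (one valid representation with x ≤ y).


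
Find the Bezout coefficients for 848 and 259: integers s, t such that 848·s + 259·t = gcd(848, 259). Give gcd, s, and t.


Euclidean algorithm on (848, 259) — divide until remainder is 0:
  848 = 3 · 259 + 71
  259 = 3 · 71 + 46
  71 = 1 · 46 + 25
  46 = 1 · 25 + 21
  25 = 1 · 21 + 4
  21 = 5 · 4 + 1
  4 = 4 · 1 + 0
gcd(848, 259) = 1.
Track Bezout coefficients alongside the remainders: start with r₀ = 848 = a·1 + b·0 (s = 1, t = 0) and r₁ = 259 = a·0 + b·1 (s = 0, t = 1); each new remainder r_{k+1} = r_{k-1} − q_k·r_k inherits s_{k+1} = s_{k-1} − q_k·s_k, t_{k+1} = t_{k-1} − q_k·t_k, so r_k = a·s_k + b·t_k at every step:
  q = 3: r = 71, s = 1 − 3·0 = 1, t = 0 − 3·1 = -3  (check: 848·1 + 259·(-3) = 71)
  q = 3: r = 46, s = 0 − 3·1 = -3, t = 1 − 3·(-3) = 10  (check: 848·(-3) + 259·10 = 46)
  q = 1: r = 25, s = 1 − 1·(-3) = 4, t = -3 − 1·10 = -13  (check: 848·4 + 259·(-13) = 25)
  q = 1: r = 21, s = -3 − 1·4 = -7, t = 10 − 1·(-13) = 23  (check: 848·(-7) + 259·23 = 21)
  q = 1: r = 4, s = 4 − 1·(-7) = 11, t = -13 − 1·23 = -36  (check: 848·11 + 259·(-36) = 4)
  q = 5: r = 1, s = -7 − 5·11 = -62, t = 23 − 5·(-36) = 203  (check: 848·(-62) + 259·203 = 1)
The row with r = 1 (the gcd) gives the Bezout coefficients s = -62, t = 203.
Result: 848 · (-62) + 259 · (203) = 1.

gcd(848, 259) = 1; s = -62, t = 203 (check: 848·(-62) + 259·203 = 1).


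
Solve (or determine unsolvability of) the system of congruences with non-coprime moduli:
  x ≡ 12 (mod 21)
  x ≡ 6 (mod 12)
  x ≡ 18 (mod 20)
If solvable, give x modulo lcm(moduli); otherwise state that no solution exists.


Moduli 21, 12, 20 are not pairwise coprime, so CRT works modulo lcm(m_i) when all pairwise compatibility conditions hold.
Pairwise compatibility: gcd(m_i, m_j) must divide a_i - a_j for every pair.
Merge one congruence at a time:
  Start: x ≡ 12 (mod 21).
  Combine with x ≡ 6 (mod 12): gcd(21, 12) = 3; 6 - 12 = -6, which IS divisible by 3, so compatible.
    Write x = 12 + 21·t and substitute into x ≡ 6 (mod 12): 21·t ≡ 6 − 12 = -6 (mod 12).
    Divide the congruence (and modulus) by g = 3: 7·t ≡ -2 (mod 4).
    Reduce coefficients mod 4: 3·t ≡ 2 (mod 4).
    The inverse of 3 mod 4 is 3 (since 3·3 = 9 = 2·4 + 1), so t ≡ 3·2 = 6 ≡ 2 (mod 4).
    Then x = 12 + 21·2 = 54, valid modulo lcm(21, 12) = 84: x ≡ 54 (mod 84).
  Combine with x ≡ 18 (mod 20): gcd(84, 20) = 4; 18 - 54 = -36, which IS divisible by 4, so compatible.
    Write x = 54 + 84·t and substitute into x ≡ 18 (mod 20): 84·t ≡ 18 − 54 = -36 (mod 20).
    Divide the congruence (and modulus) by g = 4: 21·t ≡ -9 (mod 5).
    Reduce coefficients mod 5: 1·t ≡ 1 (mod 5).
    So t ≡ 1 (mod 5).
    Then x = 54 + 84·1 = 138, valid modulo lcm(84, 20) = 420: x ≡ 138 (mod 420).
Verify: 138 mod 21 = 12, 138 mod 12 = 6, 138 mod 20 = 18.

x ≡ 138 (mod 420).


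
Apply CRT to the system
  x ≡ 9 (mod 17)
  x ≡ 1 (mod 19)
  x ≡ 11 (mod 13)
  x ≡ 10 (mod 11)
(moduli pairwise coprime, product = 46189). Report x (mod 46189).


Product of moduli M = 17 · 19 · 13 · 11 = 46189.
Merge one congruence at a time:
  Start: x ≡ 9 (mod 17).
  Combine with x ≡ 1 (mod 19); new modulus lcm = 323.
    Write x = 9 + 17·t and substitute into x ≡ 1 (mod 19): 17·t ≡ 1 − 9 = -8 (mod 19).
    Reduce coefficients mod 19: 17·t ≡ 11 (mod 19).
    The inverse of 17 mod 19 is 9 (since 17·9 = 153 = 8·19 + 1), so t ≡ 9·11 = 99 ≡ 4 (mod 19).
    Then x = 9 + 17·4 = 77, valid modulo lcm(17, 19) = 323: x ≡ 77 (mod 323).
  Combine with x ≡ 11 (mod 13); new modulus lcm = 4199.
    Write x = 77 + 323·t and substitute into x ≡ 11 (mod 13): 323·t ≡ 11 − 77 = -66 (mod 13).
    Reduce coefficients mod 13: 11·t ≡ 12 (mod 13).
    The inverse of 11 mod 13 is 6 (since 11·6 = 66 = 5·13 + 1), so t ≡ 6·12 = 72 ≡ 7 (mod 13).
    Then x = 77 + 323·7 = 2338, valid modulo lcm(323, 13) = 4199: x ≡ 2338 (mod 4199).
  Combine with x ≡ 10 (mod 11); new modulus lcm = 46189.
    Write x = 2338 + 4199·t and substitute into x ≡ 10 (mod 11): 4199·t ≡ 10 − 2338 = -2328 (mod 11).
    Reduce coefficients mod 11: 8·t ≡ 4 (mod 11).
    The inverse of 8 mod 11 is 7 (since 8·7 = 56 = 5·11 + 1), so t ≡ 7·4 = 28 ≡ 6 (mod 11).
    Then x = 2338 + 4199·6 = 27532, valid modulo lcm(4199, 11) = 46189: x ≡ 27532 (mod 46189).
Verify against each original: 27532 mod 17 = 9, 27532 mod 19 = 1, 27532 mod 13 = 11, 27532 mod 11 = 10.

x ≡ 27532 (mod 46189).
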